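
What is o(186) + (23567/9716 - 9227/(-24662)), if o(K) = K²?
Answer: 4145212859059/119807996 ≈ 34599.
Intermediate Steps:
o(186) + (23567/9716 - 9227/(-24662)) = 186² + (23567/9716 - 9227/(-24662)) = 34596 + (23567*(1/9716) - 9227*(-1/24662)) = 34596 + (23567/9716 + 9227/24662) = 34596 + 335429443/119807996 = 4145212859059/119807996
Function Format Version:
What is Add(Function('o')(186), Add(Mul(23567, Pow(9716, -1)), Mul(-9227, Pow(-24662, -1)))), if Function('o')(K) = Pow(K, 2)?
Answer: Rational(4145212859059, 119807996) ≈ 34599.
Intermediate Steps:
Add(Function('o')(186), Add(Mul(23567, Pow(9716, -1)), Mul(-9227, Pow(-24662, -1)))) = Add(Pow(186, 2), Add(Mul(23567, Pow(9716, -1)), Mul(-9227, Pow(-24662, -1)))) = Add(34596, Add(Mul(23567, Rational(1, 9716)), Mul(-9227, Rational(-1, 24662)))) = Add(34596, Add(Rational(23567, 9716), Rational(9227, 24662))) = Add(34596, Rational(335429443, 119807996)) = Rational(4145212859059, 119807996)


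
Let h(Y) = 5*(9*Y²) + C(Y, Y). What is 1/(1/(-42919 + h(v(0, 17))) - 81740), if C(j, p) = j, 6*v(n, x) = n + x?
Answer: -510659/41741266672 ≈ -1.2234e-5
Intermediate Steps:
v(n, x) = n/6 + x/6 (v(n, x) = (n + x)/6 = n/6 + x/6)
h(Y) = Y + 45*Y² (h(Y) = 5*(9*Y²) + Y = 45*Y² + Y = Y + 45*Y²)
1/(1/(-42919 + h(v(0, 17))) - 81740) = 1/(1/(-42919 + ((⅙)*0 + (⅙)*17)*(1 + 45*((⅙)*0 + (⅙)*17))) - 81740) = 1/(1/(-42919 + (0 + 17/6)*(1 + 45*(0 + 17/6))) - 81740) = 1/(1/(-42919 + 17*(1 + 45*(17/6))/6) - 81740) = 1/(1/(-42919 + 17*(1 + 255/2)/6) - 81740) = 1/(1/(-42919 + (17/6)*(257/2)) - 81740) = 1/(1/(-42919 + 4369/12) - 81740) = 1/(1/(-510659/12) - 81740) = 1/(-12/510659 - 81740) = 1/(-41741266672/510659) = -510659/41741266672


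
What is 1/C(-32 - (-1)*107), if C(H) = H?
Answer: 1/75 ≈ 0.013333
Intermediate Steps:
1/C(-32 - (-1)*107) = 1/(-32 - (-1)*107) = 1/(-32 - 1*(-107)) = 1/(-32 + 107) = 1/75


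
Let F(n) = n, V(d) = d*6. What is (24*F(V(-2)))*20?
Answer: -5760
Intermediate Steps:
V(d) = 6*d
(24*F(V(-2)))*20 = (24*(6*(-2)))*20 = (24*(-12))*20 = -288*20 = -5760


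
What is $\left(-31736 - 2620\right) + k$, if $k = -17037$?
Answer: $-51393$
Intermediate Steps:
$\left(-31736 - 2620\right) + k = \left(-31736 - 2620\right) - 17037 = -34356 - 17037 = -51393$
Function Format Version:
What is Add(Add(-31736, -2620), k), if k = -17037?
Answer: -51393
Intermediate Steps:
Add(Add(-31736, -2620), k) = Add(Add(-31736, -2620), -17037) = Add(-34356, -17037) = -51393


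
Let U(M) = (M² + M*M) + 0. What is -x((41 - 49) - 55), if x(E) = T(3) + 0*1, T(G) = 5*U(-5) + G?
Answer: -253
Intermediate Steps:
U(M) = 2*M² (U(M) = (M² + M²) + 0 = 2*M² + 0 = 2*M²)
T(G) = 250 + G (T(G) = 5*(2*(-5)²) + G = 5*(2*25) + G = 5*50 + G = 250 + G)
x(E) = 253 (x(E) = (250 + 3) + 0*1 = 253 + 0 = 253)
-x((41 - 49) - 55) = -1*253 = -253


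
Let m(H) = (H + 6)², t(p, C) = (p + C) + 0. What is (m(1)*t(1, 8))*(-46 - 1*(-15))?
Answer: -13671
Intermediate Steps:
t(p, C) = C + p (t(p, C) = (C + p) + 0 = C + p)
m(H) = (6 + H)²
(m(1)*t(1, 8))*(-46 - 1*(-15)) = ((6 + 1)²*(8 + 1))*(-46 - 1*(-15)) = (7²*9)*(-46 + 15) = (49*9)*(-31) = 441*(-31) = -13671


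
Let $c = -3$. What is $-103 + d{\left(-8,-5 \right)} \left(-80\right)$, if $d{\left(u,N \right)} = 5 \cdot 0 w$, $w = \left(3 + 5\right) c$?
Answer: $-103$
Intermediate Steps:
$w = -24$ ($w = \left(3 + 5\right) \left(-3\right) = 8 \left(-3\right) = -24$)
$d{\left(u,N \right)} = 0$ ($d{\left(u,N \right)} = 5 \cdot 0 \left(-24\right) = 0 \left(-24\right) = 0$)
$-103 + d{\left(-8,-5 \right)} \left(-80\right) = -103 + 0 \left(-80\right) = -103 + 0 = -103$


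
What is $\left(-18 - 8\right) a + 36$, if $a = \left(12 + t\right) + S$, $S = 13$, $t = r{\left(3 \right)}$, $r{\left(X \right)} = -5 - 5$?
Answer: $-354$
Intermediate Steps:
$r{\left(X \right)} = -10$ ($r{\left(X \right)} = -5 - 5 = -10$)
$t = -10$
$a = 15$ ($a = \left(12 - 10\right) + 13 = 2 + 13 = 15$)
$\left(-18 - 8\right) a + 36 = \left(-18 - 8\right) 15 + 36 = \left(-26\right) 15 + 36 = -390 + 36 = -354$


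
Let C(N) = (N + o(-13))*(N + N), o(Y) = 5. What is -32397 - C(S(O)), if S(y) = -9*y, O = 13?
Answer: -58605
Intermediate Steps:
C(N) = 2*N*(5 + N) (C(N) = (N + 5)*(N + N) = (5 + N)*(2*N) = 2*N*(5 + N))
-32397 - C(S(O)) = -32397 - 2*(-9*13)*(5 - 9*13) = -32397 - 2*(-117)*(5 - 117) = -32397 - 2*(-117)*(-112) = -32397 - 1*26208 = -32397 - 26208 = -58605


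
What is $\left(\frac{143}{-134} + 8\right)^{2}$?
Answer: $\frac{863041}{17956} \approx 48.064$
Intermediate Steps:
$\left(\frac{143}{-134} + 8\right)^{2} = \left(143 \left(- \frac{1}{134}\right) + 8\right)^{2} = \left(- \frac{143}{134} + 8\right)^{2} = \left(\frac{929}{134}\right)^{2} = \frac{863041}{17956}$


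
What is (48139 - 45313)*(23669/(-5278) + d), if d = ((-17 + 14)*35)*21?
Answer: -16477924167/2639 ≈ -6.2440e+6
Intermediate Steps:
d = -2205 (d = -3*35*21 = -105*21 = -2205)
(48139 - 45313)*(23669/(-5278) + d) = (48139 - 45313)*(23669/(-5278) - 2205) = 2826*(23669*(-1/5278) - 2205) = 2826*(-23669/5278 - 2205) = 2826*(-11661659/5278) = -16477924167/2639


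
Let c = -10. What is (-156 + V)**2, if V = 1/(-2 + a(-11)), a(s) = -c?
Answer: 1555009/64 ≈ 24297.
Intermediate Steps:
a(s) = 10 (a(s) = -1*(-10) = 10)
V = 1/8 (V = 1/(-2 + 10) = 1/8 ≈ 0.12500)
(-156 + V)**2 = (-156 + 1/8)**2 = (-1247/8)**2 = 1555009/64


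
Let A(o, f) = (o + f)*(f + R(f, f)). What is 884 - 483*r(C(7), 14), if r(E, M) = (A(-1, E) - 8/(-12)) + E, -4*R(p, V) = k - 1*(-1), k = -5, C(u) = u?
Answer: -26003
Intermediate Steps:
R(p, V) = 1 (R(p, V) = -(-5 - 1*(-1))/4 = -(-5 + 1)/4 = -¼*(-4) = 1)
A(o, f) = (1 + f)*(f + o) (A(o, f) = (o + f)*(f + 1) = (f + o)*(1 + f) = (1 + f)*(f + o))
r(E, M) = -⅓ + E + E² (r(E, M) = ((E - 1 + E² + E*(-1)) - 8/(-12)) + E = ((E - 1 + E² - E) - 8*(-1/12)) + E = ((-1 + E²) + ⅔) + E = (-⅓ + E²) + E = -⅓ + E + E²)
884 - 483*r(C(7), 14) = 884 - 483*(-⅓ + 7 + 7²) = 884 - 483*(-⅓ + 7 + 49) = 884 - 483*167/3 = 884 - 26887 = -26003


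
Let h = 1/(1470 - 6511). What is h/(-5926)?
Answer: 1/29872966 ≈ 3.3475e-8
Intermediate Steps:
h = -1/5041 (h = 1/(-5041) = -1/5041 ≈ -0.00019837)
h/(-5926) = -1/5041/(-5926) = -1/5041*(-1/5926) = 1/29872966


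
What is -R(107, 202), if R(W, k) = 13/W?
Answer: -13/107 ≈ -0.12150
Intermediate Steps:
-R(107, 202) = -13/107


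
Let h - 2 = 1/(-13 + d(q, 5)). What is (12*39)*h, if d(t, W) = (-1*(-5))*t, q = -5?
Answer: 17550/19 ≈ 923.68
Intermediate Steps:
d(t, W) = 5*t
h = 75/38 (h = 2 + 1/(-13 + 5*(-5)) = 2 + 1/(-13 - 25) = 2 + 1/(-38) = 2 - 1/38 = 75/38 ≈ 1.9737)
(12*39)*h = (12*39)*(75/38) = 468*(75/38) = 17550/19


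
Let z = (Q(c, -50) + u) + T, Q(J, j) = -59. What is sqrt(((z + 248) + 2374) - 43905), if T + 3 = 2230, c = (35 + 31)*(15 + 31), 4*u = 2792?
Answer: I*sqrt(38417) ≈ 196.0*I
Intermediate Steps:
u = 698 (u = (1/4)*2792 = 698)
c = 3036 (c = 66*46 = 3036)
T = 2227 (T = -3 + 2230 = 2227)
z = 2866 (z = (-59 + 698) + 2227 = 639 + 2227 = 2866)
sqrt(((z + 248) + 2374) - 43905) = sqrt(((2866 + 248) + 2374) - 43905) = sqrt((3114 + 2374) - 43905) = sqrt(5488 - 43905) = sqrt(-38417) = I*sqrt(38417)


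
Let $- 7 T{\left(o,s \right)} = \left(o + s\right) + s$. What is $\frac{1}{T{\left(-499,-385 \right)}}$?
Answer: $\frac{7}{1269} \approx 0.0055162$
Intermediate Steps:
$T{\left(o,s \right)} = - \frac{2 s}{7} - \frac{o}{7}$ ($T{\left(o,s \right)} = - \frac{\left(o + s\right) + s}{7} = - \frac{o + 2 s}{7} = - \frac{2 s}{7} - \frac{o}{7}$)
$\frac{1}{T{\left(-499,-385 \right)}} = \frac{1}{\left(- \frac{2}{7}\right) \left(-385\right) - - \frac{499}{7}} = \frac{1}{110 + \frac{499}{7}} = \frac{1}{\frac{1269}{7}} = \frac{7}{1269}$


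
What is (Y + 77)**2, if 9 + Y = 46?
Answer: 12996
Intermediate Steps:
Y = 37 (Y = -9 + 46 = 37)
(Y + 77)**2 = (37 + 77)**2 = 114**2 = 12996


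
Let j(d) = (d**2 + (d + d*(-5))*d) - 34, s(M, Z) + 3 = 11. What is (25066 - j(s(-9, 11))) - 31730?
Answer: -6438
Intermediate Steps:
s(M, Z) = 8 (s(M, Z) = -3 + 11 = 8)
j(d) = -34 - 3*d**2 (j(d) = (d**2 + (d - 5*d)*d) - 34 = (d**2 + (-4*d)*d) - 34 = (d**2 - 4*d**2) - 34 = -3*d**2 - 34 = -34 - 3*d**2)
(25066 - j(s(-9, 11))) - 31730 = (25066 - (-34 - 3*8**2)) - 31730 = (25066 - (-34 - 3*64)) - 31730 = (25066 - (-34 - 192)) - 31730 = (25066 - 1*(-226)) - 31730 = (25066 + 226) - 31730 = 25292 - 31730 = -6438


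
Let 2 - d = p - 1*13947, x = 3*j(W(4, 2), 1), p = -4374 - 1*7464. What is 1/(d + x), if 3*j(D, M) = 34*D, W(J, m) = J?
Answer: 1/25923 ≈ 3.8576e-5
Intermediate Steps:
p = -11838 (p = -4374 - 7464 = -11838)
j(D, M) = 34*D/3 (j(D, M) = (34*D)/3 = 34*D/3)
x = 136 (x = 3*((34/3)*4) = 3*(136/3) = 136)
d = 25787 (d = 2 - (-11838 - 1*13947) = 2 - (-11838 - 13947) = 2 - 1*(-25785) = 2 + 25785 = 25787)
1/(d + x) = 1/(25787 + 136) = 1/25923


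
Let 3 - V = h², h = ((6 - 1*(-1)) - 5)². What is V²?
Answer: 169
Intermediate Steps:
h = 4 (h = ((6 + 1) - 5)² = (7 - 5)² = 2² = 4)
V = -13 (V = 3 - 1*4² = 3 - 1*16 = 3 - 16 = -13)
V² = (-13)² = 169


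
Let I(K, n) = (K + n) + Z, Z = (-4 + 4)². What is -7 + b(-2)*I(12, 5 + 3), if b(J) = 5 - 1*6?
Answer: -27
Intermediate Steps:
Z = 0 (Z = 0² = 0)
b(J) = -1 (b(J) = 5 - 6 = -1)
I(K, n) = K + n (I(K, n) = (K + n) + 0 = K + n)
-7 + b(-2)*I(12, 5 + 3) = -7 - (12 + (5 + 3)) = -7 - (12 + 8) = -7 - 1*20 = -7 - 20 = -27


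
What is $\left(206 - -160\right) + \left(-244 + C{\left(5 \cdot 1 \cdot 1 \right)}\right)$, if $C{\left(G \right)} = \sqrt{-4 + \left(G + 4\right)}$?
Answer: $122 + \sqrt{5} \approx 124.24$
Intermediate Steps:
$C{\left(G \right)} = \sqrt{G}$ ($C{\left(G \right)} = \sqrt{-4 + \left(4 + G\right)} = \sqrt{G}$)
$\left(206 - -160\right) + \left(-244 + C{\left(5 \cdot 1 \cdot 1 \right)}\right) = \left(206 - -160\right) - \left(244 - \sqrt{5 \cdot 1 \cdot 1}\right) = \left(206 + 160\right) - \left(244 - \sqrt{5 \cdot 1}\right) = 366 - \left(244 - \sqrt{5}\right) = 122 + \sqrt{5}$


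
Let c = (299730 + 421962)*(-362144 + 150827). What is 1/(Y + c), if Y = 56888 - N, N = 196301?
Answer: -1/152505927777 ≈ -6.5571e-12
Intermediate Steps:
Y = -139413 (Y = 56888 - 1*196301 = 56888 - 196301 = -139413)
c = -152505788364 (c = 721692*(-211317) = -152505788364)
1/(Y + c) = 1/(-139413 - 152505788364) = 1/(-152505927777) = -1/152505927777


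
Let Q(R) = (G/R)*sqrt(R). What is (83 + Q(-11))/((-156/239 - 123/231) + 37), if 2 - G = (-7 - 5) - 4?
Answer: 1527449/659100 - 5019*I*sqrt(11)/109850 ≈ 2.3175 - 0.15154*I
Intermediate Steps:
G = 18 (G = 2 - ((-7 - 5) - 4) = 2 - (-12 - 4) = 2 - 1*(-16) = 2 + 16 = 18)
Q(R) = 18/sqrt(R) (Q(R) = (18/R)*sqrt(R) = 18/sqrt(R))
(83 + Q(-11))/((-156/239 - 123/231) + 37) = (83 + 18/sqrt(-11))/((-156/239 - 123/231) + 37) = (83 + 18*(-I*sqrt(11)/11))/((-156*1/239 - 123*1/231) + 37) = (83 - 18*I*sqrt(11)/11)/((-156/239 - 41/77) + 37) = (83 - 18*I*sqrt(11)/11)/(-21811/18403 + 37) = (83 - 18*I*sqrt(11)/11)/(659100/18403) = (83 - 18*I*sqrt(11)/11)*(18403/659100) = 1527449/659100 - 5019*I*sqrt(11)/109850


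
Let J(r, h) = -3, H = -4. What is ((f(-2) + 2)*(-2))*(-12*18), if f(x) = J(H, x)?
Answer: -432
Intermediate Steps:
f(x) = -3
((f(-2) + 2)*(-2))*(-12*18) = ((-3 + 2)*(-2))*(-12*18) = -1*(-2)*(-216) = 2*(-216) = -432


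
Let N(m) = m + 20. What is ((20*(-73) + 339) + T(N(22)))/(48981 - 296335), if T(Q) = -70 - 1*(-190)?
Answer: 1001/247354 ≈ 0.0040468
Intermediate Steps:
N(m) = 20 + m
T(Q) = 120 (T(Q) = -70 + 190 = 120)
((20*(-73) + 339) + T(N(22)))/(48981 - 296335) = ((20*(-73) + 339) + 120)/(48981 - 296335) = ((-1460 + 339) + 120)/(-247354) = (-1121 + 120)*(-1/247354) = -1001*(-1/247354) = 1001/247354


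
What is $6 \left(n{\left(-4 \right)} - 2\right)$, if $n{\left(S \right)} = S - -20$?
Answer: $84$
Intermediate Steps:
$n{\left(S \right)} = 20 + S$ ($n{\left(S \right)} = S + 20 = 20 + S$)
$6 \left(n{\left(-4 \right)} - 2\right) = 6 \left(\left(20 - 4\right) - 2\right) = 6 \left(16 - 2\right) = 6 \cdot 14 = 84$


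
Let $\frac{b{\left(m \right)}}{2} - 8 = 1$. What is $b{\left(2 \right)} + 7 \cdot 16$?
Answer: $130$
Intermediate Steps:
$b{\left(m \right)} = 18$ ($b{\left(m \right)} = 16 + 2 \cdot 1 = 16 + 2 = 18$)
$b{\left(2 \right)} + 7 \cdot 16 = 18 + 7 \cdot 16 = 18 + 112 = 130$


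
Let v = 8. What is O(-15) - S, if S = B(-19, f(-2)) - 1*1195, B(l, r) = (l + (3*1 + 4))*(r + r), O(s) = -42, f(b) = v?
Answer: 1345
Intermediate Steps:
f(b) = 8
B(l, r) = 2*r*(7 + l) (B(l, r) = (l + (3 + 4))*(2*r) = (l + 7)*(2*r) = (7 + l)*(2*r) = 2*r*(7 + l))
S = -1387 (S = 2*8*(7 - 19) - 1*1195 = 2*8*(-12) - 1195 = -192 - 1195 = -1387)
O(-15) - S = -42 - 1*(-1387) = -42 + 1387 = 1345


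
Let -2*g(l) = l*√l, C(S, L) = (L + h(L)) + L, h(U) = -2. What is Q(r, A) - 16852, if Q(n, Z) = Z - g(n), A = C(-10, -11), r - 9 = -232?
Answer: -16876 - 223*I*√223/2 ≈ -16876.0 - 1665.1*I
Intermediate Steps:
r = -223 (r = 9 - 232 = -223)
C(S, L) = -2 + 2*L (C(S, L) = (L - 2) + L = (-2 + L) + L = -2 + 2*L)
A = -24 (A = -2 + 2*(-11) = -2 - 22 = -24)
g(l) = -l^(3/2)/2 (g(l) = -l*√l/2 = -l^(3/2)/2)
Q(n, Z) = Z + n^(3/2)/2 (Q(n, Z) = Z - (-1)*n^(3/2)/2 = Z + n^(3/2)/2)
Q(r, A) - 16852 = (-24 + (-223)^(3/2)/2) - 16852 = (-24 + (-223*I*√223)/2) - 16852 = (-24 - 223*I*√223/2) - 16852 = -16876 - 223*I*√223/2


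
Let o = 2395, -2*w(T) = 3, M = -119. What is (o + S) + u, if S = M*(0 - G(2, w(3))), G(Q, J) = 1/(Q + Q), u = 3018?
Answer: 21771/4 ≈ 5442.8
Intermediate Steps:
w(T) = -3/2 (w(T) = -½*3 = -3/2)
G(Q, J) = 1/(2*Q)
S = 119/4 (S = -119*(0 - 1/(2*2)) = -119*(0 - 1*¼) = -119*(0 - ¼) = -119*(-¼) = 119/4 ≈ 29.750)
(o + S) + u = (2395 + 119/4) + 3018 = 9699/4 + 3018 = 21771/4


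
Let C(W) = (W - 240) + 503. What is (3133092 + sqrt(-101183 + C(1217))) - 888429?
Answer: 2244663 + I*sqrt(99703) ≈ 2.2447e+6 + 315.76*I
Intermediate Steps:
C(W) = 263 + W (C(W) = (-240 + W) + 503 = 263 + W)
(3133092 + sqrt(-101183 + C(1217))) - 888429 = (3133092 + sqrt(-101183 + (263 + 1217))) - 888429 = (3133092 + sqrt(-101183 + 1480)) - 888429 = (3133092 + sqrt(-99703)) - 888429 = (3133092 + I*sqrt(99703)) - 888429 = 2244663 + I*sqrt(99703)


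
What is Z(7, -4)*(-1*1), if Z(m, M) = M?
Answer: 4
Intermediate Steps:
Z(7, -4)*(-1*1) = -(-4) = -4*(-1) = 4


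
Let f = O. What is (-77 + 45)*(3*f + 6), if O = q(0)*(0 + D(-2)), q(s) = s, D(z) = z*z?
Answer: -192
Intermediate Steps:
D(z) = z**2
O = 0 (O = 0*(0 + (-2)**2) = 0*(0 + 4) = 0*4 = 0)
f = 0
(-77 + 45)*(3*f + 6) = (-77 + 45)*(3*0 + 6) = -32*(0 + 6) = -32*6 = -192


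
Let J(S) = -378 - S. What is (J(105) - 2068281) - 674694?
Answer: -2743458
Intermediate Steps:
(J(105) - 2068281) - 674694 = ((-378 - 1*105) - 2068281) - 674694 = ((-378 - 105) - 2068281) - 674694 = (-483 - 2068281) - 674694 = -2068764 - 674694 = -2743458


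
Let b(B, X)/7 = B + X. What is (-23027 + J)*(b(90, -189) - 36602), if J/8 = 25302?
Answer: -6690312755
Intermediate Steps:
J = 202416 (J = 8*25302 = 202416)
b(B, X) = 7*B + 7*X (b(B, X) = 7*(B + X) = 7*B + 7*X)
(-23027 + J)*(b(90, -189) - 36602) = (-23027 + 202416)*((7*90 + 7*(-189)) - 36602) = 179389*((630 - 1323) - 36602) = 179389*(-693 - 36602) = 179389*(-37295) = -6690312755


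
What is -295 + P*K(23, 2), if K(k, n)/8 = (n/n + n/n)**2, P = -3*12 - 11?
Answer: -1799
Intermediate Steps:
P = -47 (P = -36 - 11 = -47)
K(k, n) = 32 (K(k, n) = 8*(n/n + n/n)**2 = 8*(1 + 1)**2 = 8*2**2 = 8*4 = 32)
-295 + P*K(23, 2) = -295 - 47*32 = -295 - 1504 = -1799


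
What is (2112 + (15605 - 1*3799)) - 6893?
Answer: 7025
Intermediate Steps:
(2112 + (15605 - 1*3799)) - 6893 = (2112 + (15605 - 3799)) - 6893 = (2112 + 11806) - 6893 = 13918 - 6893 = 7025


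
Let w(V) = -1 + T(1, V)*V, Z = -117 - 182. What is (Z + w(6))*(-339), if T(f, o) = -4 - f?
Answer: 111870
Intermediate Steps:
Z = -299
w(V) = -1 - 5*V (w(V) = -1 + (-4 - 1*1)*V = -1 + (-4 - 1)*V = -1 - 5*V)
(Z + w(6))*(-339) = (-299 + (-1 - 5*6))*(-339) = (-299 + (-1 - 30))*(-339) = (-299 - 31)*(-339) = -330*(-339) = 111870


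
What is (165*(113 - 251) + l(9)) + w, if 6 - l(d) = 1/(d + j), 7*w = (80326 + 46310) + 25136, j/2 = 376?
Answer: -5765343/5327 ≈ -1082.3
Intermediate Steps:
j = 752 (j = 2*376 = 752)
w = 151772/7 (w = ((80326 + 46310) + 25136)/7 = (126636 + 25136)/7 = (⅐)*151772 = 151772/7 ≈ 21682.)
l(d) = 6 - 1/(752 + d) (l(d) = 6 - 1/(d + 752) = 6 - 1/(752 + d))
(165*(113 - 251) + l(9)) + w = (165*(113 - 251) + (4511 + 6*9)/(752 + 9)) + 151772/7 = (165*(-138) + (4511 + 54)/761) + 151772/7 = (-22770 + (1/761)*4565) + 151772/7 = (-22770 + 4565/761) + 151772/7 = -17323405/761 + 151772/7 = -5765343/5327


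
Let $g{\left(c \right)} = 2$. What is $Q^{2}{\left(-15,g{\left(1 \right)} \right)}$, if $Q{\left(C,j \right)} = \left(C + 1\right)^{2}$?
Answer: $38416$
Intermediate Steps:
$Q{\left(C,j \right)} = \left(1 + C\right)^{2}$
$Q^{2}{\left(-15,g{\left(1 \right)} \right)} = \left(\left(1 - 15\right)^{2}\right)^{2} = \left(\left(-14\right)^{2}\right)^{2} = 196^{2} = 38416$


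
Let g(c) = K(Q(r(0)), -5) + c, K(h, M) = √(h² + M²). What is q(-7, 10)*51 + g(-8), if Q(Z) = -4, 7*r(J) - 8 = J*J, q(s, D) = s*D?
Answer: -3578 + √41 ≈ -3571.6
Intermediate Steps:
q(s, D) = D*s
r(J) = 8/7 + J²/7 (r(J) = 8/7 + (J*J)/7 = 8/7 + J²/7)
K(h, M) = √(M² + h²)
g(c) = c + √41 (g(c) = √((-5)² + (-4)²) + c = √(25 + 16) + c = √41 + c = c + √41)
q(-7, 10)*51 + g(-8) = (10*(-7))*51 + (-8 + √41) = -70*51 + (-8 + √41) = -3570 + (-8 + √41) = -3578 + √41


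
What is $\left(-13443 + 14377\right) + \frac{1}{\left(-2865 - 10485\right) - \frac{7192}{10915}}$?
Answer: $\frac{136104749913}{145722442} \approx 934.0$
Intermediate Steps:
$\left(-13443 + 14377\right) + \frac{1}{\left(-2865 - 10485\right) - \frac{7192}{10915}} = 934 + \frac{1}{\left(-2865 - 10485\right) - 7192 \cdot \frac{1}{10915}} = 934 + \frac{1}{-13350 - \frac{7192}{10915}} = 934 + \frac{1}{- \frac{145722442}{10915}} = 934 - \frac{10915}{145722442} = \frac{136104749913}{145722442}$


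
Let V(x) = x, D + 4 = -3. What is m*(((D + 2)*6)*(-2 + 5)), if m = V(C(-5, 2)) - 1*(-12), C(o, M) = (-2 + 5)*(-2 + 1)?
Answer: -810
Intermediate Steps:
D = -7 (D = -4 - 3 = -7)
C(o, M) = -3 (C(o, M) = 3*(-1) = -3)
m = 9 (m = -3 - 1*(-12) = -3 + 12 = 9)
m*(((D + 2)*6)*(-2 + 5)) = 9*(((-7 + 2)*6)*(-2 + 5)) = 9*(-5*6*3) = 9*(-30*3) = 9*(-90) = -810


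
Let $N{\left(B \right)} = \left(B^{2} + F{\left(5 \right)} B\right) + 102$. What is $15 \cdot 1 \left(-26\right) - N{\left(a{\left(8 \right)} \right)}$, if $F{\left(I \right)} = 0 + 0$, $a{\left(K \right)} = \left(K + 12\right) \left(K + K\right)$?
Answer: $-102892$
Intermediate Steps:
$a{\left(K \right)} = 2 K \left(12 + K\right)$ ($a{\left(K \right)} = \left(12 + K\right) 2 K = 2 K \left(12 + K\right)$)
$F{\left(I \right)} = 0$
$N{\left(B \right)} = 102 + B^{2}$ ($N{\left(B \right)} = \left(B^{2} + 0 B\right) + 102 = \left(B^{2} + 0\right) + 102 = B^{2} + 102 = 102 + B^{2}$)
$15 \cdot 1 \left(-26\right) - N{\left(a{\left(8 \right)} \right)} = 15 \cdot 1 \left(-26\right) - \left(102 + \left(2 \cdot 8 \left(12 + 8\right)\right)^{2}\right) = 15 \left(-26\right) - \left(102 + \left(2 \cdot 8 \cdot 20\right)^{2}\right) = -390 - \left(102 + 320^{2}\right) = -390 - \left(102 + 102400\right) = -390 - 102502 = -102892$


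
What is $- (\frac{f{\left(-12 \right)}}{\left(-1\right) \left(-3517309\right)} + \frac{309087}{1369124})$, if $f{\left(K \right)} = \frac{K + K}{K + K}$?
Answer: $- \frac{1087155856007}{4815632167316} \approx -0.22576$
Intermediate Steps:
$f{\left(K \right)} = 1$ ($f{\left(K \right)} = \frac{2 K}{2 K} = 2 K \frac{1}{2 K} = 1$)
$- (\frac{f{\left(-12 \right)}}{\left(-1\right) \left(-3517309\right)} + \frac{309087}{1369124}) = - (1 \frac{1}{\left(-1\right) \left(-3517309\right)} + \frac{309087}{1369124}) = - (1 \cdot \frac{1}{3517309} + 309087 \cdot \frac{1}{1369124}) = - (1 \cdot \frac{1}{3517309} + \frac{309087}{1369124}) = - (\frac{1}{3517309} + \frac{309087}{1369124}) = \left(-1\right) \frac{1087155856007}{4815632167316} = - \frac{1087155856007}{4815632167316}$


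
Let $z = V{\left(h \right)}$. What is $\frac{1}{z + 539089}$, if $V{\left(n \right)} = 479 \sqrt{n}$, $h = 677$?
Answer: $\frac{539089}{290461618364} - \frac{479 \sqrt{677}}{290461618364} \approx 1.8131 \cdot 10^{-6}$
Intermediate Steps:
$z = 479 \sqrt{677} \approx 12463.0$
$\frac{1}{z + 539089} = \frac{1}{479 \sqrt{677} + 539089} = \frac{1}{539089 + 479 \sqrt{677}}$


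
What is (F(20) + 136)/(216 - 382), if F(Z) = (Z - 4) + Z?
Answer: -86/83 ≈ -1.0361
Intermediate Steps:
F(Z) = -4 + 2*Z (F(Z) = (-4 + Z) + Z = -4 + 2*Z)
(F(20) + 136)/(216 - 382) = ((-4 + 2*20) + 136)/(216 - 382) = ((-4 + 40) + 136)/(-166) = (36 + 136)*(-1/166) = 172*(-1/166) = -86/83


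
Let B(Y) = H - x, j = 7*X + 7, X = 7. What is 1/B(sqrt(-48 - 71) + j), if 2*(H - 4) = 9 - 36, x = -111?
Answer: 2/203 ≈ 0.0098522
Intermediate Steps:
j = 56 (j = 7*7 + 7 = 49 + 7 = 56)
H = -19/2 (H = 4 + (9 - 36)/2 = 4 + (1/2)*(-27) = 4 - 27/2 = -19/2 ≈ -9.5000)
B(Y) = 203/2 (B(Y) = -19/2 - 1*(-111) = -19/2 + 111 = 203/2)
1/B(sqrt(-48 - 71) + j) = 1/(203/2) = 2/203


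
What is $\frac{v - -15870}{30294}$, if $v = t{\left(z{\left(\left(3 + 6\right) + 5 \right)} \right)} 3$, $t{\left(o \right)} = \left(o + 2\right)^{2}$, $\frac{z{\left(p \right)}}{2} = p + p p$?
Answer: $\frac{91687}{5049} \approx 18.159$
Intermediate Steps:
$z{\left(p \right)} = 2 p + 2 p^{2}$ ($z{\left(p \right)} = 2 \left(p + p p\right) = 2 \left(p + p^{2}\right) = 2 p + 2 p^{2}$)
$t{\left(o \right)} = \left(2 + o\right)^{2}$
$v = 534252$ ($v = \left(2 + 2 \left(\left(3 + 6\right) + 5\right) \left(1 + \left(\left(3 + 6\right) + 5\right)\right)\right)^{2} \cdot 3 = \left(2 + 2 \left(9 + 5\right) \left(1 + \left(9 + 5\right)\right)\right)^{2} \cdot 3 = \left(2 + 2 \cdot 14 \left(1 + 14\right)\right)^{2} \cdot 3 = \left(2 + 2 \cdot 14 \cdot 15\right)^{2} \cdot 3 = \left(2 + 420\right)^{2} \cdot 3 = 422^{2} \cdot 3 = 178084 \cdot 3 = 534252$)
$\frac{v - -15870}{30294} = \frac{534252 - -15870}{30294} = \left(534252 + 15870\right) \frac{1}{30294} = 550122 \cdot \frac{1}{30294} = \frac{91687}{5049}$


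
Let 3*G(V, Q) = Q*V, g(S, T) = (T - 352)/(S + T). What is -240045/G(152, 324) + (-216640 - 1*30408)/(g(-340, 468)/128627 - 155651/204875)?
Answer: 1139932109015665307665/3505710870573408 ≈ 3.2516e+5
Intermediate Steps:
g(S, T) = (-352 + T)/(S + T)
G(V, Q) = Q*V/3 (G(V, Q) = (Q*V)/3 = Q*V/3)
-240045/G(152, 324) + (-216640 - 1*30408)/(g(-340, 468)/128627 - 155651/204875) = -240045/((1/3)*324*152) + (-216640 - 1*30408)/(((-352 + 468)/(-340 + 468))/128627 - 155651/204875) = -240045/16416 + (-216640 - 30408)/((116/128)*(1/128627) - 155651*1/204875) = -240045*1/16416 - 247048/(((1/128)*116)*(1/128627) - 155651/204875) = -80015/5472 - 247048/((29/32)*(1/128627) - 155651/204875) = -80015/5472 - 247048/(29/4116064 - 155651/204875) = -80015/5472 - 247048/(-640663536289/843278612000) = -80015/5472 - 247048*(-843278612000/640663536289) = -80015/5472 + 208330294537376000/640663536289 = 1139932109015665307665/3505710870573408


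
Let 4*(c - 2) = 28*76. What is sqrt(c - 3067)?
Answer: I*sqrt(2533) ≈ 50.329*I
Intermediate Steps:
c = 534 (c = 2 + (28*76)/4 = 2 + (1/4)*2128 = 2 + 532 = 534)
sqrt(c - 3067) = sqrt(534 - 3067) = sqrt(-2533) = I*sqrt(2533)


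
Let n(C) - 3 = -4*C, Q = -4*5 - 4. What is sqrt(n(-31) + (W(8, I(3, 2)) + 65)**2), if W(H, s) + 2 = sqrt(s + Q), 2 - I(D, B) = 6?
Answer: 6*sqrt(113 + 7*I*sqrt(7)) ≈ 63.993 + 5.2094*I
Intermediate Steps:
Q = -24 (Q = -20 - 4 = -24)
I(D, B) = -4 (I(D, B) = 2 - 1*6 = 2 - 6 = -4)
W(H, s) = -2 + sqrt(-24 + s) (W(H, s) = -2 + sqrt(s - 24) = -2 + sqrt(-24 + s))
n(C) = 3 - 4*C
sqrt(n(-31) + (W(8, I(3, 2)) + 65)**2) = sqrt((3 - 4*(-31)) + ((-2 + sqrt(-24 - 4)) + 65)**2) = sqrt((3 + 124) + ((-2 + sqrt(-28)) + 65)**2) = sqrt(127 + ((-2 + 2*I*sqrt(7)) + 65)**2) = sqrt(127 + (63 + 2*I*sqrt(7))**2)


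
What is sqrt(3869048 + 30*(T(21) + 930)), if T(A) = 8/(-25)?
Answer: 2*sqrt(24355865)/5 ≈ 1974.1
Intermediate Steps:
T(A) = -8/25 (T(A) = 8*(-1/25) = -8/25)
sqrt(3869048 + 30*(T(21) + 930)) = sqrt(3869048 + 30*(-8/25 + 930)) = sqrt(3869048 + 30*(23242/25)) = sqrt(3869048 + 139452/5) = sqrt(19484692/5) = 2*sqrt(24355865)/5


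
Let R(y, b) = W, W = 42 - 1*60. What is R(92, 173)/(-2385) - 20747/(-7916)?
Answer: 5513787/2097740 ≈ 2.6284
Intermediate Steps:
W = -18 (W = 42 - 60 = -18)
R(y, b) = -18
R(92, 173)/(-2385) - 20747/(-7916) = -18/(-2385) - 20747/(-7916) = -18*(-1/2385) - 20747*(-1/7916) = 2/265 + 20747/7916 = 5513787/2097740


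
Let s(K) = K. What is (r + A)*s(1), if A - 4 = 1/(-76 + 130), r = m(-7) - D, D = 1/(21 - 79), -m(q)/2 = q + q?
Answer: 25084/783 ≈ 32.036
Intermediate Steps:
m(q) = -4*q (m(q) = -2*(q + q) = -4*q)
D = -1/58 (D = 1/(-58) = -1/58 ≈ -0.017241)
r = 1625/58 (r = -4*(-7) - 1*(-1/58) = 28 + 1/58 = 1625/58 ≈ 28.017)
A = 217/54 (A = 4 + 1/(-76 + 130) = 4 + 1/54 = 217/54 ≈ 4.0185)
(r + A)*s(1) = (1625/58 + 217/54)*1 = (25084/783)*1 = 25084/783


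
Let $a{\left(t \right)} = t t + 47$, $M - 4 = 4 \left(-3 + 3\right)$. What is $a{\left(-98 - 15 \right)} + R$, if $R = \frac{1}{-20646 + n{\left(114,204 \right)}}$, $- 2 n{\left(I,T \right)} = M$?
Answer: $\frac{264624767}{20648} \approx 12816.0$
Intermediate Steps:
$M = 4$ ($M = 4 + 4 \left(-3 + 3\right) = 4 + 4 \cdot 0 = 4 + 0 = 4$)
$n{\left(I,T \right)} = -2$ ($n{\left(I,T \right)} = \left(- \frac{1}{2}\right) 4 = -2$)
$a{\left(t \right)} = 47 + t^{2}$ ($a{\left(t \right)} = t^{2} + 47 = 47 + t^{2}$)
$R = - \frac{1}{20648}$ ($R = \frac{1}{-20646 - 2} = \frac{1}{-20648} = - \frac{1}{20648} \approx -4.8431 \cdot 10^{-5}$)
$a{\left(-98 - 15 \right)} + R = \left(47 + \left(-98 - 15\right)^{2}\right) - \frac{1}{20648} = \left(47 + \left(-113\right)^{2}\right) - \frac{1}{20648} = \left(47 + 12769\right) - \frac{1}{20648} = 12816 - \frac{1}{20648} = \frac{264624767}{20648}$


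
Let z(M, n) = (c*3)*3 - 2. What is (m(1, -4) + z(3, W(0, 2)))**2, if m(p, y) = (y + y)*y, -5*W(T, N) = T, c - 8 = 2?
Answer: 14400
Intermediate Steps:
c = 10 (c = 8 + 2 = 10)
W(T, N) = -T/5
z(M, n) = 88 (z(M, n) = (10*3)*3 - 2 = 30*3 - 2 = 90 - 2 = 88)
m(p, y) = 2*y**2 (m(p, y) = (2*y)*y = 2*y**2)
(m(1, -4) + z(3, W(0, 2)))**2 = (2*(-4)**2 + 88)**2 = (2*16 + 88)**2 = (32 + 88)**2 = 120**2 = 14400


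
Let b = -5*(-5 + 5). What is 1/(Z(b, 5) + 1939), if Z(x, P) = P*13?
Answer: 1/2004 ≈ 0.00049900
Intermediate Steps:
b = 0 (b = -5*0 = 0)
Z(x, P) = 13*P
1/(Z(b, 5) + 1939) = 1/(13*5 + 1939) = 1/(65 + 1939) = 1/2004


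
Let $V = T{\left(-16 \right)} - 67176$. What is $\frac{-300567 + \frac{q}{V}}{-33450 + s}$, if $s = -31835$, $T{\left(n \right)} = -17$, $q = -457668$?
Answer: $\frac{20195540763}{4386695005} \approx 4.6038$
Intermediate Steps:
$V = -67193$ ($V = -17 - 67176 = -67193$)
$\frac{-300567 + \frac{q}{V}}{-33450 + s} = \frac{-300567 - \frac{457668}{-67193}}{-33450 - 31835} = \frac{-300567 - - \frac{457668}{67193}}{-65285} = \left(-300567 + \frac{457668}{67193}\right) \left(- \frac{1}{65285}\right) = \left(- \frac{20195540763}{67193}\right) \left(- \frac{1}{65285}\right) = \frac{20195540763}{4386695005}$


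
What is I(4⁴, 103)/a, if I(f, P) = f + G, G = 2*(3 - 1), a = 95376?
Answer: 65/23844 ≈ 0.0027261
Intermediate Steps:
G = 4 (G = 2*2 = 4)
I(f, P) = 4 + f (I(f, P) = f + 4 = 4 + f)
I(4⁴, 103)/a = (4 + 4⁴)/95376 = (4 + 256)*(1/95376) = 260*(1/95376) = 65/23844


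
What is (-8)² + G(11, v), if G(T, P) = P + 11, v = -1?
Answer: 74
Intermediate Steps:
G(T, P) = 11 + P
(-8)² + G(11, v) = (-8)² + (11 - 1) = 64 + 10 = 74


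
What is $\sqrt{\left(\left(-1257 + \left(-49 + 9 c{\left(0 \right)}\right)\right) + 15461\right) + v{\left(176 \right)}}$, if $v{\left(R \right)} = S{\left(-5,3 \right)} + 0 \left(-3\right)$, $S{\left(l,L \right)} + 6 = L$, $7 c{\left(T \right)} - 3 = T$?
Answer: $\frac{\sqrt{693637}}{7} \approx 118.98$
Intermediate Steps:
$c{\left(T \right)} = \frac{3}{7} + \frac{T}{7}$
$S{\left(l,L \right)} = -6 + L$
$v{\left(R \right)} = -3$ ($v{\left(R \right)} = \left(-6 + 3\right) + 0 \left(-3\right) = -3 + 0 = -3$)
$\sqrt{\left(\left(-1257 + \left(-49 + 9 c{\left(0 \right)}\right)\right) + 15461\right) + v{\left(176 \right)}} = \sqrt{\left(\left(-1257 - \left(49 - 9 \left(\frac{3}{7} + \frac{1}{7} \cdot 0\right)\right)\right) + 15461\right) - 3} = \sqrt{\left(\left(-1257 - \left(49 - 9 \left(\frac{3}{7} + 0\right)\right)\right) + 15461\right) - 3} = \sqrt{\left(\left(-1257 + \left(-49 + 9 \cdot \frac{3}{7}\right)\right) + 15461\right) - 3} = \sqrt{\left(\left(-1257 + \left(-49 + \frac{27}{7}\right)\right) + 15461\right) - 3} = \sqrt{\left(\left(-1257 - \frac{316}{7}\right) + 15461\right) - 3} = \sqrt{\left(- \frac{9115}{7} + 15461\right) - 3} = \sqrt{\frac{99112}{7} - 3} = \sqrt{\frac{99091}{7}} = \frac{\sqrt{693637}}{7}$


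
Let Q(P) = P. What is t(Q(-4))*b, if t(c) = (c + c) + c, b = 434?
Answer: -5208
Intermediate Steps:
t(c) = 3*c (t(c) = 2*c + c = 3*c)
t(Q(-4))*b = (3*(-4))*434 = -12*434 = -5208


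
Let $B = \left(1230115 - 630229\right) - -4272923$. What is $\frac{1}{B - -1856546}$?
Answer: $\frac{1}{6729355} \approx 1.486 \cdot 10^{-7}$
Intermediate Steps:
$B = 4872809$ ($B = \left(1230115 - 630229\right) + 4272923 = 599886 + 4272923 = 4872809$)
$\frac{1}{B - -1856546} = \frac{1}{4872809 - -1856546} = \frac{1}{4872809 + \left(-1464 + 1858010\right)} = \frac{1}{4872809 + 1856546} = \frac{1}{6729355}$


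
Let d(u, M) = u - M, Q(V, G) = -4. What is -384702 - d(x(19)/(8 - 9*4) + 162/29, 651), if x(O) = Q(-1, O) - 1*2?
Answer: -155927061/406 ≈ -3.8406e+5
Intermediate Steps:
x(O) = -6 (x(O) = -4 - 1*2 = -4 - 2 = -6)
-384702 - d(x(19)/(8 - 9*4) + 162/29, 651) = -384702 - ((-6/(8 - 9*4) + 162/29) - 1*651) = -384702 - ((-6/(8 - 36) + 162*(1/29)) - 651) = -384702 - ((-6/(-28) + 162/29) - 651) = -384702 - ((-6*(-1/28) + 162/29) - 651) = -384702 - ((3/14 + 162/29) - 651) = -384702 - (2355/406 - 651) = -384702 - 1*(-261951/406) = -384702 + 261951/406 = -155927061/406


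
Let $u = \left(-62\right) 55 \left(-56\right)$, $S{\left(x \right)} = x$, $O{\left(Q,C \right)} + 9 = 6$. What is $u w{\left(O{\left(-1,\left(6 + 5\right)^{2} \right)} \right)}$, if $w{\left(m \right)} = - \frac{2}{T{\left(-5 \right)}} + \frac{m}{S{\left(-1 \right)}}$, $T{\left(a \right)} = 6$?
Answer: $\frac{1527680}{3} \approx 5.0923 \cdot 10^{5}$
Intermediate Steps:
$O{\left(Q,C \right)} = -3$ ($O{\left(Q,C \right)} = -9 + 6 = -3$)
$u = 190960$ ($u = \left(-3410\right) \left(-56\right) = 190960$)
$w{\left(m \right)} = - \frac{1}{3} - m$ ($w{\left(m \right)} = - \frac{2}{6} + \frac{m}{-1} = \left(-2\right) \frac{1}{6} + m \left(-1\right) = - \frac{1}{3} - m$)
$u w{\left(O{\left(-1,\left(6 + 5\right)^{2} \right)} \right)} = 190960 \left(- \frac{1}{3} - -3\right) = 190960 \left(- \frac{1}{3} + 3\right) = 190960 \cdot \frac{8}{3} = \frac{1527680}{3}$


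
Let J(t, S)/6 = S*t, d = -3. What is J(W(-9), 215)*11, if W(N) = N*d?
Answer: 383130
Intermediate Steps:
W(N) = -3*N (W(N) = N*(-3) = -3*N)
J(t, S) = 6*S*t (J(t, S) = 6*(S*t) = 6*S*t)
J(W(-9), 215)*11 = (6*215*(-3*(-9)))*11 = (6*215*27)*11 = 34830*11 = 383130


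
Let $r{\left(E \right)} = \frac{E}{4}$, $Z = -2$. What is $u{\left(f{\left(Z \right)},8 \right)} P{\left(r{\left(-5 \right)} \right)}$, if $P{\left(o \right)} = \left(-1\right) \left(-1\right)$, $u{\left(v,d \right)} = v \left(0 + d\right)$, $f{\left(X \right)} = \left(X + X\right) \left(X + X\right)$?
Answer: $128$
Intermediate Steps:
$f{\left(X \right)} = 4 X^{2}$ ($f{\left(X \right)} = 2 X 2 X = 4 X^{2}$)
$r{\left(E \right)} = \frac{E}{4}$ ($r{\left(E \right)} = E \frac{1}{4} = \frac{E}{4}$)
$u{\left(v,d \right)} = d v$ ($u{\left(v,d \right)} = v d = d v$)
$P{\left(o \right)} = 1$
$u{\left(f{\left(Z \right)},8 \right)} P{\left(r{\left(-5 \right)} \right)} = 8 \cdot 4 \left(-2\right)^{2} \cdot 1 = 8 \cdot 4 \cdot 4 \cdot 1 = 8 \cdot 16 \cdot 1 = 128 \cdot 1 = 128$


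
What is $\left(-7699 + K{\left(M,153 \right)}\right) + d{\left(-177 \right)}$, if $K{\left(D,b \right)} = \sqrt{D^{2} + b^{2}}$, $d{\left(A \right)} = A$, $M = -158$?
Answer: $-7876 + 61 \sqrt{13} \approx -7656.1$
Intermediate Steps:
$\left(-7699 + K{\left(M,153 \right)}\right) + d{\left(-177 \right)} = \left(-7699 + \sqrt{\left(-158\right)^{2} + 153^{2}}\right) - 177 = \left(-7699 + \sqrt{24964 + 23409}\right) - 177 = \left(-7699 + \sqrt{48373}\right) - 177 = \left(-7699 + 61 \sqrt{13}\right) - 177 = -7876 + 61 \sqrt{13}$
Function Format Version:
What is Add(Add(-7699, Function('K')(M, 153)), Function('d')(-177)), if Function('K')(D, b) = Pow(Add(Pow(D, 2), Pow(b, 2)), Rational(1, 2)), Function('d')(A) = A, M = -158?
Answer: Add(-7876, Mul(61, Pow(13, Rational(1, 2)))) ≈ -7656.1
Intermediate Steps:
Add(Add(-7699, Function('K')(M, 153)), Function('d')(-177)) = Add(Add(-7699, Pow(Add(Pow(-158, 2), Pow(153, 2)), Rational(1, 2))), -177) = Add(Add(-7699, Pow(Add(24964, 23409), Rational(1, 2))), -177) = Add(Add(-7699, Pow(48373, Rational(1, 2))), -177) = Add(Add(-7699, Mul(61, Pow(13, Rational(1, 2)))), -177) = Add(-7876, Mul(61, Pow(13, Rational(1, 2))))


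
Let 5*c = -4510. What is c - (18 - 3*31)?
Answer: -827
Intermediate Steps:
c = -902 (c = (1/5)*(-4510) = -902)
c - (18 - 3*31) = -902 - (18 - 3*31) = -902 - (18 - 93) = -902 - 1*(-75) = -902 + 75 = -827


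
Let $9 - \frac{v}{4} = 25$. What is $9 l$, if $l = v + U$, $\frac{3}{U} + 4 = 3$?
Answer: $-603$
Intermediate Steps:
$v = -64$ ($v = 36 - 100 = -64$)
$U = -3$ ($U = \frac{3}{-4 + 3} = \frac{3}{-1} = 3 \left(-1\right) = -3$)
$l = -67$ ($l = -64 - 3 = -67$)
$9 l = 9 \left(-67\right) = -603$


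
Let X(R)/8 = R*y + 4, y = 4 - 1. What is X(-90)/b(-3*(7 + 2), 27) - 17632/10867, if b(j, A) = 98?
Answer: -1775208/76069 ≈ -23.337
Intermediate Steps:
y = 3
X(R) = 32 + 24*R (X(R) = 8*(R*3 + 4) = 8*(3*R + 4) = 8*(4 + 3*R) = 32 + 24*R)
X(-90)/b(-3*(7 + 2), 27) - 17632/10867 = (32 + 24*(-90))/98 - 17632/10867 = (32 - 2160)*(1/98) - 17632*1/10867 = -2128*1/98 - 17632/10867 = -152/7 - 17632/10867 = -1775208/76069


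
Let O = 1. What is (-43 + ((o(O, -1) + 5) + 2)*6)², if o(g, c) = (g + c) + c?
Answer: 49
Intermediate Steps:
o(g, c) = g + 2*c (o(g, c) = (c + g) + c = g + 2*c)
(-43 + ((o(O, -1) + 5) + 2)*6)² = (-43 + (((1 + 2*(-1)) + 5) + 2)*6)² = (-43 + (((1 - 2) + 5) + 2)*6)² = (-43 + ((-1 + 5) + 2)*6)² = (-43 + (4 + 2)*6)² = (-43 + 6*6)² = (-43 + 36)² = (-7)² = 49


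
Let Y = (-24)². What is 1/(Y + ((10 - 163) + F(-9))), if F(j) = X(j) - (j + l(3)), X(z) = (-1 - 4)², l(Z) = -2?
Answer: 1/459 ≈ 0.0021787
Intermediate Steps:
X(z) = 25 (X(z) = (-5)² = 25)
F(j) = 27 - j (F(j) = 25 - (j - 2) = 25 - (-2 + j) = 25 + (2 - j) = 27 - j)
Y = 576
1/(Y + ((10 - 163) + F(-9))) = 1/(576 + ((10 - 163) + (27 - 1*(-9)))) = 1/(576 + (-153 + (27 + 9))) = 1/(576 + (-153 + 36)) = 1/(576 - 117) = 1/459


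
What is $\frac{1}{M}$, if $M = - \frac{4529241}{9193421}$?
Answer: $- \frac{9193421}{4529241} \approx -2.0298$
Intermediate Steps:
$M = - \frac{4529241}{9193421}$ ($M = \left(-4529241\right) \frac{1}{9193421} = - \frac{4529241}{9193421} \approx -0.49266$)
$\frac{1}{M} = \frac{1}{- \frac{4529241}{9193421}} = - \frac{9193421}{4529241}$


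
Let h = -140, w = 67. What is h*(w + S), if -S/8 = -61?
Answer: -77700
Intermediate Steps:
S = 488 (S = -8*(-61) = 488)
h*(w + S) = -140*(67 + 488) = -140*555 = -77700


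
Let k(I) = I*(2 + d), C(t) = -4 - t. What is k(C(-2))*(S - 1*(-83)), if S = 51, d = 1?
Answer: -804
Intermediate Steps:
k(I) = 3*I (k(I) = I*(2 + 1) = I*3 = 3*I)
k(C(-2))*(S - 1*(-83)) = (3*(-4 - 1*(-2)))*(51 - 1*(-83)) = (3*(-4 + 2))*(51 + 83) = (3*(-2))*134 = -6*134 = -804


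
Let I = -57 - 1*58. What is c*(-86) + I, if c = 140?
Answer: -12155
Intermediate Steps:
I = -115 (I = -57 - 58 = -115)
c*(-86) + I = 140*(-86) - 115 = -12040 - 115 = -12155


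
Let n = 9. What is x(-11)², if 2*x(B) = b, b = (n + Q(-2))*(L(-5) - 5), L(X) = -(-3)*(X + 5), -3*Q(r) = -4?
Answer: 24025/36 ≈ 667.36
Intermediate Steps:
Q(r) = 4/3 (Q(r) = -⅓*(-4) = 4/3)
L(X) = 15 + 3*X (L(X) = -(-3)*(5 + X) = -(-15 - 3*X) = 15 + 3*X)
b = -155/3 (b = (9 + 4/3)*((15 + 3*(-5)) - 5) = 31*((15 - 15) - 5)/3 = 31*(0 - 5)/3 = (31/3)*(-5) = -155/3 ≈ -51.667)
x(B) = -155/6 (x(B) = (½)*(-155/3) = -155/6)
x(-11)² = (-155/6)² = 24025/36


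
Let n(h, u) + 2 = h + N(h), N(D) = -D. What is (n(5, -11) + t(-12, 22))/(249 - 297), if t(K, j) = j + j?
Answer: -7/8 ≈ -0.87500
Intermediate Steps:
n(h, u) = -2 (n(h, u) = -2 + (h - h) = -2 + 0 = -2)
t(K, j) = 2*j
(n(5, -11) + t(-12, 22))/(249 - 297) = (-2 + 2*22)/(249 - 297) = (-2 + 44)/(-48) = 42*(-1/48) = -7/8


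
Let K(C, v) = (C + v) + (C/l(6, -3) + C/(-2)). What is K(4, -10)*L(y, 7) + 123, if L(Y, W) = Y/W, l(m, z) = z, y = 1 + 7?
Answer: 337/3 ≈ 112.33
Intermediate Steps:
y = 8
K(C, v) = v + C/6 (K(C, v) = (C + v) + (C/(-3) + C/(-2)) = (C + v) + (C*(-⅓) + C*(-½)) = (C + v) + (-C/3 - C/2) = (C + v) - 5*C/6 = v + C/6)
K(4, -10)*L(y, 7) + 123 = (-10 + (⅙)*4)*(8/7) + 123 = (-10 + ⅔)*(8*(⅐)) + 123 = -28/3*8/7 + 123 = -32/3 + 123 = 337/3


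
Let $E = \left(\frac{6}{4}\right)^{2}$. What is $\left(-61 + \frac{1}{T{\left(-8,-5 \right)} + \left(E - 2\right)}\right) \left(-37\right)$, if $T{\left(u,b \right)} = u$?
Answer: $\frac{70115}{31} \approx 2261.8$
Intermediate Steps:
$E = \frac{9}{4}$ ($E = \left(6 \cdot \frac{1}{4}\right)^{2} = \left(\frac{3}{2}\right)^{2} = \frac{9}{4} \approx 2.25$)
$\left(-61 + \frac{1}{T{\left(-8,-5 \right)} + \left(E - 2\right)}\right) \left(-37\right) = \left(-61 + \frac{1}{-8 + \left(\frac{9}{4} - 2\right)}\right) \left(-37\right) = \left(-61 + \frac{1}{-8 + \frac{1}{4}}\right) \left(-37\right) = \left(-61 + \frac{1}{- \frac{31}{4}}\right) \left(-37\right) = \left(-61 - \frac{4}{31}\right) \left(-37\right) = \left(- \frac{1895}{31}\right) \left(-37\right) = \frac{70115}{31}$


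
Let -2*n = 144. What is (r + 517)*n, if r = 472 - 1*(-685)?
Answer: -120528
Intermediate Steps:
n = -72 (n = -½*144 = -72)
r = 1157 (r = 472 + 685 = 1157)
(r + 517)*n = (1157 + 517)*(-72) = 1674*(-72) = -120528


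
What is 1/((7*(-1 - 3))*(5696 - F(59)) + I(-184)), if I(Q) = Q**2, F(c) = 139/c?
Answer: -59/7408396 ≈ -7.9639e-6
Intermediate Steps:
1/((7*(-1 - 3))*(5696 - F(59)) + I(-184)) = 1/((7*(-1 - 3))*(5696 - 139/59) + (-184)**2) = 1/((7*(-4))*(5696 - 139/59) + 33856) = 1/(-28*(5696 - 1*139/59) + 33856) = 1/(-28*(5696 - 139/59) + 33856) = 1/(-28*335925/59 + 33856) = 1/(-9405900/59 + 33856) = 1/(-7408396/59) = -59/7408396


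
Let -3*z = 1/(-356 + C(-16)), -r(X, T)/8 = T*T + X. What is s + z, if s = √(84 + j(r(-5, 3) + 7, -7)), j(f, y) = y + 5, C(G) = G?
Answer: 1/1116 + √82 ≈ 9.0563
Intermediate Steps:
r(X, T) = -8*X - 8*T² (r(X, T) = -8*(T*T + X) = -8*(T² + X) = -8*(X + T²) = -8*X - 8*T²)
z = 1/1116 (z = -1/(3*(-356 - 16)) = -⅓/(-372) = -⅓*(-1/372) = 1/1116 ≈ 0.00089606)
j(f, y) = 5 + y
s = √82 (s = √(84 + (5 - 7)) = √(84 - 2) = √82 ≈ 9.0554)
s + z = √82 + 1/1116 = 1/1116 + √82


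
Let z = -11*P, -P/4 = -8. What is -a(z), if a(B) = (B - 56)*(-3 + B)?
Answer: -144840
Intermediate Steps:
P = 32 (P = -4*(-8) = 32)
z = -352 (z = -11*32 = -352)
a(B) = (-56 + B)*(-3 + B)
-a(z) = -(168 + (-352)**2 - 59*(-352)) = -(168 + 123904 + 20768) = -1*144840 = -144840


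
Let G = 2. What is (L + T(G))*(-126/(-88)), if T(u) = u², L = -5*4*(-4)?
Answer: 1323/11 ≈ 120.27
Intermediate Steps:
L = 80 (L = -20*(-4) = 80)
(L + T(G))*(-126/(-88)) = (80 + 2²)*(-126/(-88)) = (80 + 4)*(-126*(-1/88)) = 84*(63/44) = 1323/11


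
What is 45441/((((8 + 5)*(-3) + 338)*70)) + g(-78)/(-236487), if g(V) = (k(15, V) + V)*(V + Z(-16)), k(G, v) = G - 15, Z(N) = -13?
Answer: 3532548209/1649890970 ≈ 2.1411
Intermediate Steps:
k(G, v) = -15 + G
g(V) = V*(-13 + V) (g(V) = ((-15 + 15) + V)*(V - 13) = (0 + V)*(-13 + V) = V*(-13 + V))
45441/((((8 + 5)*(-3) + 338)*70)) + g(-78)/(-236487) = 45441/((((8 + 5)*(-3) + 338)*70)) - 78*(-13 - 78)/(-236487) = 45441/(((13*(-3) + 338)*70)) - 78*(-91)*(-1/236487) = 45441/(((-39 + 338)*70)) + 7098*(-1/236487) = 45441/((299*70)) - 2366/78829 = 45441/20930 - 2366/78829 = 3532548209/1649890970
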